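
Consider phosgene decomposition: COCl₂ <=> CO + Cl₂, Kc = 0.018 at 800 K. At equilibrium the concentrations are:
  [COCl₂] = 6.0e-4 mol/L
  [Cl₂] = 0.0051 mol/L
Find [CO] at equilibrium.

[CO] = 0.0021 mol/L

At equilibrium, Kc = [CO]·[Cl₂] / [COCl₂] = 0.018.
([CO])·(0.0051) / (6.0e-4) = 0.018
[CO] = 0.00212 = 0.0021 mol/L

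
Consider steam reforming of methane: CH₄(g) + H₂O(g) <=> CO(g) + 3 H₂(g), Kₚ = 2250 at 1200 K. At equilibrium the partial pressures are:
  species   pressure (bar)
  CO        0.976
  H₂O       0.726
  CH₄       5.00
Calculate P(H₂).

At equilibrium, Kₚ = P(CO)·P(H₂)³ / (P(CH₄)·P(H₂O)) = 2250.
(0.976)·(P(H₂))³ / ((5.00)·(0.726)) = 2250
P(H₂)³ = 8370 ⇒ P(H₂) = 20.3 bar

P(H₂) = 20.3 bar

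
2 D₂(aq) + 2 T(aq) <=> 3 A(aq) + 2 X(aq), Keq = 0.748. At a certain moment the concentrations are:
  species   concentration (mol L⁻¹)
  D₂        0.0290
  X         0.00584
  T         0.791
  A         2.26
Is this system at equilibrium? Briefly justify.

yes, at equilibrium

Q = [A]³·[X]² / ([D₂]²·[T]²) = (2.26)³·(0.00584)² / ((0.0290)²·(0.791)²) = 0.748
Q = 0.748 = Keq; the system is at equilibrium.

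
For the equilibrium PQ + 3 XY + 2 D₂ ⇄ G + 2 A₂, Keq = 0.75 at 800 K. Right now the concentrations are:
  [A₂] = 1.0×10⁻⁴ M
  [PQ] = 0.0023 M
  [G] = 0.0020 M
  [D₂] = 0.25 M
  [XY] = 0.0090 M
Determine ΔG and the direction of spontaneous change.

ΔG = -9.10 kJ/mol; the forward reaction is spontaneous

Q = [G]·[A₂]² / ([PQ]·[XY]³·[D₂]²) = (0.0020)·(1.0×10⁻⁴)² / ((0.0023)·(0.0090)³·(0.25)²) = 0.191
ΔG = RT ln(Q/Keq) = (8.314 J mol⁻¹ K⁻¹)(800 K) × ln(0.191/0.75)
   = (6.651 kJ/mol)(-1.368) = -9.10 kJ/mol
ΔG < 0, so the forward reaction is spontaneous (proceeds forward).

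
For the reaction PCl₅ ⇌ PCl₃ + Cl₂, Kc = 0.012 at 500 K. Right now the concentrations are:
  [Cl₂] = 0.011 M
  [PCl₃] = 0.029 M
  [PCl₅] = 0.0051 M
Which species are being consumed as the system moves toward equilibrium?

PCl₃, Cl₂ (products)

Qc = [PCl₃]·[Cl₂] / [PCl₅] = (0.029)·(0.011) / (0.0051) = 0.063
Qc = 0.063 > Kc = 0.012: net reverse reaction.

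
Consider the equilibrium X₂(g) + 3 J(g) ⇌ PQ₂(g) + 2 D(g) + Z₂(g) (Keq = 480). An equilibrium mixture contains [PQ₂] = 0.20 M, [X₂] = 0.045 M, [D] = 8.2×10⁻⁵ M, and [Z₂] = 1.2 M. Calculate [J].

At equilibrium, Keq = [PQ₂]·[D]²·[Z₂] / ([X₂]·[J]³) = 480.
(0.20)·(8.2×10⁻⁵)²·(1.2) / ((0.045)·([J])³) = 480
[J]³ = 7.47×10⁻¹¹ ⇒ [J] = 4.2×10⁻⁴ M

[J] = 4.2×10⁻⁴ M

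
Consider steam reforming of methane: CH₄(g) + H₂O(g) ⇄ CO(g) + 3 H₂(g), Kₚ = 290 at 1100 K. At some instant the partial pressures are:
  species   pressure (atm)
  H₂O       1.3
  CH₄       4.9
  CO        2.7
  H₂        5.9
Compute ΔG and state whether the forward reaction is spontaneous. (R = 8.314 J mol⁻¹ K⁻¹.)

Qₚ = P(CO)·P(H₂)³ / (P(CH₄)·P(H₂O)) = (2.7)·(5.9)³ / ((4.9)·(1.3)) = 87.1
ΔG = RT ln(Qₚ/Kₚ) = (8.314 J mol⁻¹ K⁻¹)(1100 K) × ln(87.1/290)
   = (9.145 kJ/mol)(-1.203) = -11.0 kJ/mol
ΔG < 0, so the forward reaction is spontaneous (proceeds forward).

ΔG = -11.0 kJ/mol; the forward reaction is spontaneous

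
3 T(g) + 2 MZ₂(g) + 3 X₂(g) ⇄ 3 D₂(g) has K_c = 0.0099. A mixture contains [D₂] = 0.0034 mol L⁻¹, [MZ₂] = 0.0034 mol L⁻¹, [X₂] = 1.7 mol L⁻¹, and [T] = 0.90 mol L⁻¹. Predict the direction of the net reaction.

to the right

Q_c = [D₂]³ / ([T]³·[MZ₂]²·[X₂]³) = (0.0034)³ / ((0.90)³·(0.0034)²·(1.7)³) = 9.5×10⁻⁴
Q_c = 9.5×10⁻⁴ < K_c = 0.0099, so the forward reaction proceeds.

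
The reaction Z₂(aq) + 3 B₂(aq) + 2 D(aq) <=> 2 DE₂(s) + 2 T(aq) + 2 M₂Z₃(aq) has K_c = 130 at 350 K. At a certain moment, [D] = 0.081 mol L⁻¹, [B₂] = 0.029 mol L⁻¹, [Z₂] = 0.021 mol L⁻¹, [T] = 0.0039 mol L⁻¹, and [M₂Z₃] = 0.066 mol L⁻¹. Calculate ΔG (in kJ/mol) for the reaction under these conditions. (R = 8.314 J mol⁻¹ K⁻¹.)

(DE₂ is a pure solid — omitted from Q_c.)
Q_c = [T]²·[M₂Z₃]² / ([Z₂]·[B₂]³·[D]²) = (0.0039)²·(0.066)² / ((0.021)·(0.029)³·(0.081)²) = 19.7
ΔG = RT ln(Q_c/K_c) = (8.314 J mol⁻¹ K⁻¹)(350 K) × ln(19.7/130)
   = (2.910 kJ/mol)(-1.887) = -5.49 kJ/mol
ΔG < 0, so the forward reaction is spontaneous (proceeds forward).

ΔG = -5.49 kJ/mol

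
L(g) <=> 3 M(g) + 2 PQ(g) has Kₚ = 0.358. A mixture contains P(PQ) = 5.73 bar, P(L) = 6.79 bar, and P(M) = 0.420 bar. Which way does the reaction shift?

neither direction; the system is at equilibrium

Qₚ = P(M)³·P(PQ)² / P(L) = (0.420)³·(5.73)² / (6.79) = 0.358
Qₚ = 0.358 = Kₚ, so the system is already at equilibrium.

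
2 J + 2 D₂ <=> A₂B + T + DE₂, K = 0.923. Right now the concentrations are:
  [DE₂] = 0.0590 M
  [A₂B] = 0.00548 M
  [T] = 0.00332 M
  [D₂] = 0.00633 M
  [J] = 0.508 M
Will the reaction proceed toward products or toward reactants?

toward products

Q = [A₂B]·[T]·[DE₂] / ([J]²·[D₂]²) = (0.00548)·(0.00332)·(0.0590) / ((0.508)²·(0.00633)²) = 0.104
Q = 0.104 < K = 0.923, so the forward reaction proceeds.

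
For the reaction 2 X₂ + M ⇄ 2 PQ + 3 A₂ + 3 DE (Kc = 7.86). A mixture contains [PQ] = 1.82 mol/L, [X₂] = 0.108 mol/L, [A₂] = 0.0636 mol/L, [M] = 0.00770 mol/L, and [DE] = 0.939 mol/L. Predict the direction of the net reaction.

no net change (already at equilibrium)

Qc = [PQ]²·[A₂]³·[DE]³ / ([X₂]²·[M]) = (1.82)²·(0.0636)³·(0.939)³ / ((0.108)²·(0.00770)) = 7.86
Qc = 7.86 = Kc, so the system is already at equilibrium.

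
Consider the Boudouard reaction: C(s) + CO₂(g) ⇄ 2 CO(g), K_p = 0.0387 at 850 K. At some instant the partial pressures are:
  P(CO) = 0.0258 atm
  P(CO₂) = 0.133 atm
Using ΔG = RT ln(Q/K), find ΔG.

(C is a pure solid — omitted from Q_p.)
Q_p = P(CO)² / P(CO₂) = (0.0258)² / (0.133) = 0.00500
ΔG = RT ln(Q_p/K_p) = (8.314 J mol⁻¹ K⁻¹)(850 K) × ln(0.00500/0.0387)
   = (7.067 kJ/mol)(-2.046) = -14.5 kJ/mol
ΔG < 0, so the forward reaction is spontaneous (proceeds forward).

ΔG = -14.5 kJ/mol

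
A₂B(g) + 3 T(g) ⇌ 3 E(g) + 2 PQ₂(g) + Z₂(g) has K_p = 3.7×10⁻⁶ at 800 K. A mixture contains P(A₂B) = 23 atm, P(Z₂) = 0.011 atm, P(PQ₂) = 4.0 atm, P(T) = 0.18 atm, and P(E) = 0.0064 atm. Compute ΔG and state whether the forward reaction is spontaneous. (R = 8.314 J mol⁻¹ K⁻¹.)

ΔG = -15.8 kJ/mol; the forward reaction is spontaneous

Q_p = P(E)³·P(PQ₂)²·P(Z₂) / (P(A₂B)·P(T)³) = (0.0064)³·(4.0)²·(0.011) / ((23)·(0.18)³) = 3.44×10⁻⁷
ΔG = RT ln(Q_p/K_p) = (8.314 J mol⁻¹ K⁻¹)(800 K) × ln(3.44×10⁻⁷/3.7×10⁻⁶)
   = (6.651 kJ/mol)(-2.375) = -15.8 kJ/mol
ΔG < 0, so the forward reaction is spontaneous (proceeds forward).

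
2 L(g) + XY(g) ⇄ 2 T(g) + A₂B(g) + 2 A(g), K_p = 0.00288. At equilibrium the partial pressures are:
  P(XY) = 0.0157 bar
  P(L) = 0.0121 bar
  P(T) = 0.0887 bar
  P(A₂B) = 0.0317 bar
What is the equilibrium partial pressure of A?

P(A) = 0.00515 bar

At equilibrium, K_p = P(T)²·P(A₂B)·P(A)² / (P(L)²·P(XY)) = 0.00288.
(0.0887)²·(0.0317)·(P(A))² / ((0.0121)²·(0.0157)) = 0.00288
P(A)² = 2.65×10⁻⁵ ⇒ P(A) = 0.00515 bar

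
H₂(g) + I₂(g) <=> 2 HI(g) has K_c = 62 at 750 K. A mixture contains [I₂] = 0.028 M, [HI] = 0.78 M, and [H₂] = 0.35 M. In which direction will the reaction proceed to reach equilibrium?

Q_c = [HI]² / ([H₂]·[I₂]) = (0.78)² / ((0.35)·(0.028)) = 62
Q_c = 62 = K_c, so the system is already at equilibrium.

no net change (already at equilibrium)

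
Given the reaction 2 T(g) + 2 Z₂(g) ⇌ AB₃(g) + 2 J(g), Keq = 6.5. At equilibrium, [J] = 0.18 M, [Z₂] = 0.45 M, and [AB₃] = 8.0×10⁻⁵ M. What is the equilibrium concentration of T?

At equilibrium, Keq = [AB₃]·[J]² / ([T]²·[Z₂]²) = 6.5.
(8.0×10⁻⁵)·(0.18)² / (([T])²·(0.45)²) = 6.5
[T]² = 1.97×10⁻⁶ ⇒ [T] = 0.0014 M

[T] = 0.0014 M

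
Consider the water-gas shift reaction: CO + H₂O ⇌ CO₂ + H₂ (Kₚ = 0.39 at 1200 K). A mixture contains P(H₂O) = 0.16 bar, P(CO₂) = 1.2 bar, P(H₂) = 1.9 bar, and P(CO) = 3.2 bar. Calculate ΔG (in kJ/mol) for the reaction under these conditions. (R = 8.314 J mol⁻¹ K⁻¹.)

Qₚ = P(CO₂)·P(H₂) / (P(CO)·P(H₂O)) = (1.2)·(1.9) / ((3.2)·(0.16)) = 4.45
ΔG = RT ln(Qₚ/Kₚ) = (8.314 J mol⁻¹ K⁻¹)(1200 K) × ln(4.45/0.39)
   = (9.977 kJ/mol)(2.435) = 24.3 kJ/mol
ΔG > 0, so the forward reaction is non-spontaneous (proceeds in reverse).

ΔG = 24.3 kJ/mol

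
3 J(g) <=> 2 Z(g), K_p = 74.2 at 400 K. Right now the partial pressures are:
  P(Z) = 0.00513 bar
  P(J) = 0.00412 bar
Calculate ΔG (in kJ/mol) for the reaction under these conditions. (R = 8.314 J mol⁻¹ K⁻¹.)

Q_p = P(Z)² / P(J)³ = (0.00513)² / (0.00412)³ = 376
ΔG = RT ln(Q_p/K_p) = (8.314 J mol⁻¹ K⁻¹)(400 K) × ln(376/74.2)
   = (3.326 kJ/mol)(1.623) = 5.40 kJ/mol
ΔG > 0, so the forward reaction is non-spontaneous (proceeds in reverse).

ΔG = 5.40 kJ/mol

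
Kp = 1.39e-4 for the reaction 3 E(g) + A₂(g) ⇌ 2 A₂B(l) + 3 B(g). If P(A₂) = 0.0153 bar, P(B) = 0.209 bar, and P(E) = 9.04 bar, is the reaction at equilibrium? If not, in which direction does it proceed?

(A₂B is a pure liquid — omitted from Qp.)
Qp = P(B)³ / (P(E)³·P(A₂)) = (0.209)³ / ((9.04)³·(0.0153)) = 8.08e-4
Qp = 8.08e-4 > Kp = 1.39e-4, so the reverse reaction proceeds.

in the reverse direction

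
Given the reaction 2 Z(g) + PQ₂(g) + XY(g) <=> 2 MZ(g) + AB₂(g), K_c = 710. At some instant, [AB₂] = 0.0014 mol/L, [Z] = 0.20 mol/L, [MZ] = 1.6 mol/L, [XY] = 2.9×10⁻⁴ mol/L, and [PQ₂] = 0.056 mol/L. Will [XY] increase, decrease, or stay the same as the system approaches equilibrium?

increase

Q_c = [MZ]²·[AB₂] / ([Z]²·[PQ₂]·[XY]) = (1.6)²·(0.0014) / ((0.20)²·(0.056)·(2.9×10⁻⁴)) = 5500
Q_c = 5500 > K_c = 710: net reverse reaction.
XY is a reactant, so it increases.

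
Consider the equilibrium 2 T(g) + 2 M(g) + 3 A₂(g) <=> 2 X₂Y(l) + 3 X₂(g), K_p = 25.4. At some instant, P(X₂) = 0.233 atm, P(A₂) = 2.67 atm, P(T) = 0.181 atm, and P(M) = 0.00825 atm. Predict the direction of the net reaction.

(X₂Y is a pure liquid — omitted from Q_p.)
Q_p = P(X₂)³ / (P(T)²·P(M)²·P(A₂)³) = (0.233)³ / ((0.181)²·(0.00825)²·(2.67)³) = 298
Q_p = 298 > K_p = 25.4, so the reverse reaction proceeds.

in the reverse direction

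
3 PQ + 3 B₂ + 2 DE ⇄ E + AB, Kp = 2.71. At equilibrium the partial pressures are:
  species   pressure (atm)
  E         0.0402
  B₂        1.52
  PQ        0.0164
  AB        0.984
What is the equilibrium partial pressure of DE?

P(DE) = 30.7 atm

At equilibrium, Kp = P(E)·P(AB) / (P(PQ)³·P(B₂)³·P(DE)²) = 2.71.
(0.0402)·(0.984) / ((0.0164)³·(1.52)³·(P(DE))²) = 2.71
P(DE)² = 942 ⇒ P(DE) = 30.7 atm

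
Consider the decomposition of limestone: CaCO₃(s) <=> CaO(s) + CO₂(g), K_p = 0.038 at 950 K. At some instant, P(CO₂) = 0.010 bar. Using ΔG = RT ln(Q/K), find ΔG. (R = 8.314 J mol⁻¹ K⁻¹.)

ΔG = -10.5 kJ/mol

(CaCO₃, CaO are pure solids — omitted from Q_p.)
Q_p = P(CO₂) = 0.0100
ΔG = RT ln(Q_p/K_p) = (8.314 J mol⁻¹ K⁻¹)(950 K) × ln(0.0100/0.038)
   = (7.898 kJ/mol)(-1.335) = -10.5 kJ/mol
ΔG < 0, so the forward reaction is spontaneous (proceeds forward).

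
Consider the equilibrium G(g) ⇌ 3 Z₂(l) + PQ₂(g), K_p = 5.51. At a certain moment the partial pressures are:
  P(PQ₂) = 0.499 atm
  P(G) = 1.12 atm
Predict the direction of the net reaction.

toward products

(Z₂ is a pure liquid — omitted from Q_p.)
Q_p = P(PQ₂) / P(G) = (0.499) / (1.12) = 0.446
Q_p = 0.446 < K_p = 5.51, so the forward reaction proceeds.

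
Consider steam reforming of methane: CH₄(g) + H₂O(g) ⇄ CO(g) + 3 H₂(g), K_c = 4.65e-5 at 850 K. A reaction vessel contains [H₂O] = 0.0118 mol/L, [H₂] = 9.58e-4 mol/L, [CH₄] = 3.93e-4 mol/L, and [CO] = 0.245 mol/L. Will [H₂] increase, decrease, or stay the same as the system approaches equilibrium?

Q_c = [CO]·[H₂]³ / ([CH₄]·[H₂O]) = (0.245)·(9.58e-4)³ / ((3.93e-4)·(0.0118)) = 4.65e-5
Q_c = 4.65e-5 = K_c; the system is at equilibrium.

stay the same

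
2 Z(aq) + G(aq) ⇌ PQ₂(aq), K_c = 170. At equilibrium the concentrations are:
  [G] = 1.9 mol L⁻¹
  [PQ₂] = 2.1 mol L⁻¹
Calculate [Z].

[Z] = 0.081 mol L⁻¹

At equilibrium, K_c = [PQ₂] / ([Z]²·[G]) = 170.
(2.1) / (([Z])²·(1.9)) = 170
[Z]² = 0.00650 ⇒ [Z] = 0.081 mol L⁻¹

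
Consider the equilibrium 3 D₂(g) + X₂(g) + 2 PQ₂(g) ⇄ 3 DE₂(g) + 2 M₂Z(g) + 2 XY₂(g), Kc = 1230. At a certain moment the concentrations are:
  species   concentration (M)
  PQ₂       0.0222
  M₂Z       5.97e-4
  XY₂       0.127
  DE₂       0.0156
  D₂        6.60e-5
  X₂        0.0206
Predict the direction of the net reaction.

to the left

Qc = [DE₂]³·[M₂Z]²·[XY₂]² / ([D₂]³·[X₂]·[PQ₂]²) = (0.0156)³·(5.97e-4)²·(0.127)² / ((6.60e-5)³·(0.0206)·(0.0222)²) = 7480
Qc = 7480 > Kc = 1230, so the reverse reaction proceeds.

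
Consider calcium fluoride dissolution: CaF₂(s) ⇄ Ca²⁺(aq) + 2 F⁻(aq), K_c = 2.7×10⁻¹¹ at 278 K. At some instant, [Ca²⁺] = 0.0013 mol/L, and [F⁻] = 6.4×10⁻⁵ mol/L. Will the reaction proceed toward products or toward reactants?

(CaF₂ is a pure solid — omitted from Q_c.)
Q_c = [Ca²⁺]·[F⁻]² = (0.0013)·(6.4×10⁻⁵)² = 5.3×10⁻¹²
Q_c = 5.3×10⁻¹² < K_c = 2.7×10⁻¹¹, so the forward reaction proceeds.

toward products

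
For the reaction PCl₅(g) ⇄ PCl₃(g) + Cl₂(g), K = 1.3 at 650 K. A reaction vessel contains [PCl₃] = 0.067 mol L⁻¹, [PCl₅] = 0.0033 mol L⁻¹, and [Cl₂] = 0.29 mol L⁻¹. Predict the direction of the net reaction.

reverse (toward reactants)

Q = [PCl₃]·[Cl₂] / [PCl₅] = (0.067)·(0.29) / (0.0033) = 5.9
Q = 5.9 > K = 1.3, so the reverse reaction proceeds.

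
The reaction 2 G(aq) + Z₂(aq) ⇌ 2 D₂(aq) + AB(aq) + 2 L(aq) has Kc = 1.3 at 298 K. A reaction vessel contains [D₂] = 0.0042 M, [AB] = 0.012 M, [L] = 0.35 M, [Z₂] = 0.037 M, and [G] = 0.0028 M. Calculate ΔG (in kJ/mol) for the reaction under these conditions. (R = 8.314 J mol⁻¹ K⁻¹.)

ΔG = -6.63 kJ/mol

Qc = [D₂]²·[AB]·[L]² / ([G]²·[Z₂]) = (0.0042)²·(0.012)·(0.35)² / ((0.0028)²·(0.037)) = 0.0894
ΔG = RT ln(Qc/Kc) = (8.314 J mol⁻¹ K⁻¹)(298 K) × ln(0.0894/1.3)
   = (2.478 kJ/mol)(-2.677) = -6.63 kJ/mol
ΔG < 0, so the forward reaction is spontaneous (proceeds forward).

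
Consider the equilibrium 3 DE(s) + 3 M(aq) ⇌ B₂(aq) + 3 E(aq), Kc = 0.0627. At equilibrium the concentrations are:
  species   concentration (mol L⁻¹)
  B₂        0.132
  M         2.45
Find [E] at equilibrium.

[E] = 1.91 mol L⁻¹

(DE is a pure solid — omitted from Kc.)
At equilibrium, Kc = [B₂]·[E]³ / [M]³ = 0.0627.
(0.132)·([E])³ / (2.45)³ = 0.0627
[E]³ = 6.99 ⇒ [E] = 1.91 mol L⁻¹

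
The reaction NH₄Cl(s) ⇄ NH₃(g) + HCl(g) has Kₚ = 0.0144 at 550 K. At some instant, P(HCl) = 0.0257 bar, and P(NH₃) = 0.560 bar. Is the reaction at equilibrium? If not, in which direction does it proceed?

(NH₄Cl is a pure solid — omitted from Qₚ.)
Qₚ = P(NH₃)·P(HCl) = (0.560)·(0.0257) = 0.0144
Qₚ = 0.0144 = Kₚ, so the system is already at equilibrium.

no net change (already at equilibrium)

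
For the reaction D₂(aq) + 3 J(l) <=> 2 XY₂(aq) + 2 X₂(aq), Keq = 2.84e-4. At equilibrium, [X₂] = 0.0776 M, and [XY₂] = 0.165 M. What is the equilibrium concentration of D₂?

[D₂] = 0.577 M

(J is a pure liquid — omitted from Keq.)
At equilibrium, Keq = [XY₂]²·[X₂]² / [D₂] = 2.84e-4.
(0.165)²·(0.0776)² / ([D₂]) = 2.84e-4
[D₂] = 0.577 M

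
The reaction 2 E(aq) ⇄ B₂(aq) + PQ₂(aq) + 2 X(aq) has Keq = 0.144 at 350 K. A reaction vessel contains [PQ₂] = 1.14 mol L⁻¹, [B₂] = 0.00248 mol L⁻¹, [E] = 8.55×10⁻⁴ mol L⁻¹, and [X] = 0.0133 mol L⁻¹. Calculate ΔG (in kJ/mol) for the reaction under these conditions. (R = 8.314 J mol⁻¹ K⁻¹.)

ΔG = 4.53 kJ/mol

Q = [B₂]·[PQ₂]·[X]² / [E]² = (0.00248)·(1.14)·(0.0133)² / (8.55×10⁻⁴)² = 0.684
ΔG = RT ln(Q/Keq) = (8.314 J mol⁻¹ K⁻¹)(350 K) × ln(0.684/0.144)
   = (2.910 kJ/mol)(1.558) = 4.53 kJ/mol
ΔG > 0, so the forward reaction is non-spontaneous (proceeds in reverse).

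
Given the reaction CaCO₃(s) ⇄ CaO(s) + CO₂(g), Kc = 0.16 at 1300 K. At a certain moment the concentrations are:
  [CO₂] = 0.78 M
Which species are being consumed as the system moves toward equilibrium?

(CaCO₃, CaO are pure solids — omitted from Qc.)
Qc = [CO₂] = 0.78
Qc = 0.78 > Kc = 0.16: net reverse reaction.

CaO, CO₂ (products)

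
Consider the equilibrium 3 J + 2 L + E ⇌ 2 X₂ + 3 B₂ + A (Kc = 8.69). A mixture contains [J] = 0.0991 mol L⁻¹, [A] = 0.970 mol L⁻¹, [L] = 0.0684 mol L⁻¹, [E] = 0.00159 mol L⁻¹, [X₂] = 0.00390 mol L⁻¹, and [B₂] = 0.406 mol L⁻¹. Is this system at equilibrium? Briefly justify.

Qc = [X₂]²·[B₂]³·[A] / ([J]³·[L]²·[E]) = (0.00390)²·(0.406)³·(0.970) / ((0.0991)³·(0.0684)²·(0.00159)) = 136
Qc = 136 > Kc = 8.69: net reverse reaction.

no; Q > K, reaction proceeds in reverse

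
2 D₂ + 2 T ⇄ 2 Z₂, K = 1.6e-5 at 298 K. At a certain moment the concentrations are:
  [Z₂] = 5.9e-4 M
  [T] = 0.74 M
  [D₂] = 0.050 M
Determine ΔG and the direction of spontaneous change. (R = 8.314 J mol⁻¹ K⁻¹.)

Q = [Z₂]² / ([D₂]²·[T]²) = (5.9e-4)² / ((0.050)²·(0.74)²) = 2.54e-4
ΔG = RT ln(Q/K) = (8.314 J mol⁻¹ K⁻¹)(298 K) × ln(2.54e-4/1.6e-5)
   = (2.478 kJ/mol)(2.765) = 6.85 kJ/mol
ΔG > 0, so the forward reaction is non-spontaneous (proceeds in reverse).

ΔG = 6.85 kJ/mol; the forward reaction is non-spontaneous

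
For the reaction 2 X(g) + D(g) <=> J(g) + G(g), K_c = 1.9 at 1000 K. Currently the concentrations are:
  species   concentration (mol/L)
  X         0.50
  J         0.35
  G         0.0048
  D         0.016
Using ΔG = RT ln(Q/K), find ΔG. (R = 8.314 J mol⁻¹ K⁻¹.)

Q_c = [J]·[G] / ([X]²·[D]) = (0.35)·(0.0048) / ((0.50)²·(0.016)) = 0.420
ΔG = RT ln(Q_c/K_c) = (8.314 J mol⁻¹ K⁻¹)(1000 K) × ln(0.420/1.9)
   = (8.314 kJ/mol)(-1.509) = -12.5 kJ/mol
ΔG < 0, so the forward reaction is spontaneous (proceeds forward).

ΔG = -12.5 kJ/mol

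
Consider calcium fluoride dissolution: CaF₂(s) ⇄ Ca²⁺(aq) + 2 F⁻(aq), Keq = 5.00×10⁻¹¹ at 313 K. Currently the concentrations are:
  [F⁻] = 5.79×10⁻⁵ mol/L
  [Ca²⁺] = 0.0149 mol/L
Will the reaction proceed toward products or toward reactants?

neither direction; the system is at equilibrium

(CaF₂ is a pure solid — omitted from Q.)
Q = [Ca²⁺]·[F⁻]² = (0.0149)·(5.79×10⁻⁵)² = 5.00×10⁻¹¹
Q = 5.00×10⁻¹¹ = Keq, so the system is already at equilibrium.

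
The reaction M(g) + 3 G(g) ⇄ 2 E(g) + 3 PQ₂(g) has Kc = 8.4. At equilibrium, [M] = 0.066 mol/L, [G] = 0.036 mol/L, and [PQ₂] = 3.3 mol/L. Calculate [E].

[E] = 8.5×10⁻⁴ mol/L

At equilibrium, Kc = [E]²·[PQ₂]³ / ([M]·[G]³) = 8.4.
([E])²·(3.3)³ / ((0.066)·(0.036)³) = 8.4
[E]² = 7.20×10⁻⁷ ⇒ [E] = 8.5×10⁻⁴ mol/L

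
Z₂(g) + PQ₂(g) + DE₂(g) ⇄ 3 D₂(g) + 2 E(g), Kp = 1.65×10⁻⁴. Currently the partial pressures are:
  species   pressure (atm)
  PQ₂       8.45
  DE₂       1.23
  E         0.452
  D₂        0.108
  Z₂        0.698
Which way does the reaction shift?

in the forward direction

Qp = P(D₂)³·P(E)² / (P(Z₂)·P(PQ₂)·P(DE₂)) = (0.108)³·(0.452)² / ((0.698)·(8.45)·(1.23)) = 3.55×10⁻⁵
Qp = 3.55×10⁻⁵ < Kp = 1.65×10⁻⁴, so the forward reaction proceeds.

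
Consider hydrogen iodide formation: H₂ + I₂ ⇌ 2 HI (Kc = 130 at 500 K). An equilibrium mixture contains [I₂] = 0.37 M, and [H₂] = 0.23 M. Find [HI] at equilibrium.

At equilibrium, Kc = [HI]² / ([H₂]·[I₂]) = 130.
([HI])² / ((0.23)·(0.37)) = 130
[HI]² = 11.1 ⇒ [HI] = 3.3 M

[HI] = 3.3 M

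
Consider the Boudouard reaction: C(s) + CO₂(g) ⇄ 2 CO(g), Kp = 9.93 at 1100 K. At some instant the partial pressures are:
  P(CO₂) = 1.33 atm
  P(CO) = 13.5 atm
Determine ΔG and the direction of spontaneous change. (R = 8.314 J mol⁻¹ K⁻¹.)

ΔG = 24.0 kJ/mol; the forward reaction is non-spontaneous

(C is a pure solid — omitted from Qp.)
Qp = P(CO)² / P(CO₂) = (13.5)² / (1.33) = 137
ΔG = RT ln(Qp/Kp) = (8.314 J mol⁻¹ K⁻¹)(1100 K) × ln(137/9.93)
   = (9.145 kJ/mol)(2.624) = 24.0 kJ/mol
ΔG > 0, so the forward reaction is non-spontaneous (proceeds in reverse).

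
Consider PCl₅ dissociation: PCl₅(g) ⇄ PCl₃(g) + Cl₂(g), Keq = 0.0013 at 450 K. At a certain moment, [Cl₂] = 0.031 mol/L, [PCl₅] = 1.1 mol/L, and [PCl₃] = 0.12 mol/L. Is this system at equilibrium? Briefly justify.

no; Q > K, reaction proceeds in reverse

Q = [PCl₃]·[Cl₂] / [PCl₅] = (0.12)·(0.031) / (1.1) = 0.0034
Q = 0.0034 > Keq = 0.0013: net reverse reaction.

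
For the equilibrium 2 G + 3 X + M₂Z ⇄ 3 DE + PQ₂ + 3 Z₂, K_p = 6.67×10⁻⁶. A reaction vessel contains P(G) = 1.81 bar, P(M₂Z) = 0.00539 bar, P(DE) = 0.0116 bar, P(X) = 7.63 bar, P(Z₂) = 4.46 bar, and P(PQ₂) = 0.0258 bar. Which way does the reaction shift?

to the right

Q_p = P(DE)³·P(PQ₂)·P(Z₂)³ / (P(G)²·P(X)³·P(M₂Z)) = (0.0116)³·(0.0258)·(4.46)³ / ((1.81)²·(7.63)³·(0.00539)) = 4.55×10⁻⁷
Q_p = 4.55×10⁻⁷ < K_p = 6.67×10⁻⁶, so the forward reaction proceeds.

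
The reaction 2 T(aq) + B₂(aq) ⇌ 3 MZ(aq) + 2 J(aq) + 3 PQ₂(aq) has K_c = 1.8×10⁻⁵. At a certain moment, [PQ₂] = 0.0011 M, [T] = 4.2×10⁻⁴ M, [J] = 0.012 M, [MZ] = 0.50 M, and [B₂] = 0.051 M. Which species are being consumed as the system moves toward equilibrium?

Q_c = [MZ]³·[J]²·[PQ₂]³ / ([T]²·[B₂]) = (0.50)³·(0.012)²·(0.0011)³ / ((4.2×10⁻⁴)²·(0.051)) = 2.7×10⁻⁶
Q_c = 2.7×10⁻⁶ < K_c = 1.8×10⁻⁵: net forward reaction.

T, B₂ (reactants)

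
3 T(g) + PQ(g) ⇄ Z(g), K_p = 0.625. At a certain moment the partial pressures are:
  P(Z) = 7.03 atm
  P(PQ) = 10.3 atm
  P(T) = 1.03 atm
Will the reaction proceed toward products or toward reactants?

Q_p = P(Z) / (P(T)³·P(PQ)) = (7.03) / ((1.03)³·(10.3)) = 0.625
Q_p = 0.625 = K_p, so the system is already at equilibrium.

no net change (already at equilibrium)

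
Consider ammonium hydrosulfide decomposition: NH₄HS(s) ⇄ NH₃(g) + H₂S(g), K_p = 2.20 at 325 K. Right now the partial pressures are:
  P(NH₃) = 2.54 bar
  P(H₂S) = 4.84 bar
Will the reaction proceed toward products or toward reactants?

(NH₄HS is a pure solid — omitted from Q_p.)
Q_p = P(NH₃)·P(H₂S) = (2.54)·(4.84) = 12.3
Q_p = 12.3 > K_p = 2.20, so the reverse reaction proceeds.

toward reactants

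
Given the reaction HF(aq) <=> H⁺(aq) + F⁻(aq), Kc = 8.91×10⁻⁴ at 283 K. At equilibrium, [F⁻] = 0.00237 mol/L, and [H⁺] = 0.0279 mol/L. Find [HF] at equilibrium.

[HF] = 0.0742 mol/L

At equilibrium, Kc = [H⁺]·[F⁻] / [HF] = 8.91×10⁻⁴.
(0.0279)·(0.00237) / ([HF]) = 8.91×10⁻⁴
[HF] = 0.0742 mol/L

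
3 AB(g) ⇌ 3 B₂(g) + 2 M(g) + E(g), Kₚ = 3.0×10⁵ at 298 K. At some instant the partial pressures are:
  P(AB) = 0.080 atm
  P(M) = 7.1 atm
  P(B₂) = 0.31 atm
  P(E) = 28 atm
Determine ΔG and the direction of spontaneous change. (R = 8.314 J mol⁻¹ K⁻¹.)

Qₚ = P(B₂)³·P(M)²·P(E) / P(AB)³ = (0.31)³·(7.1)²·(28) / (0.080)³ = 82100
ΔG = RT ln(Qₚ/Kₚ) = (8.314 J mol⁻¹ K⁻¹)(298 K) × ln(82100/3.0×10⁵)
   = (2.478 kJ/mol)(-1.296) = -3.21 kJ/mol
ΔG < 0, so the forward reaction is spontaneous (proceeds forward).

ΔG = -3.21 kJ/mol; the forward reaction is spontaneous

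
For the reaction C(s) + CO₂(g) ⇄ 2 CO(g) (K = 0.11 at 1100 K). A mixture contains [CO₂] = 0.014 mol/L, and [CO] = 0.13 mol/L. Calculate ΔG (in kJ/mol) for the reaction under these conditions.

(C is a pure solid — omitted from Q.)
Q = [CO]² / [CO₂] = (0.13)² / (0.014) = 1.21
ΔG = RT ln(Q/K) = (8.314 J mol⁻¹ K⁻¹)(1100 K) × ln(1.21/0.11)
   = (9.145 kJ/mol)(2.398) = 21.9 kJ/mol
ΔG > 0, so the forward reaction is non-spontaneous (proceeds in reverse).

ΔG = 21.9 kJ/mol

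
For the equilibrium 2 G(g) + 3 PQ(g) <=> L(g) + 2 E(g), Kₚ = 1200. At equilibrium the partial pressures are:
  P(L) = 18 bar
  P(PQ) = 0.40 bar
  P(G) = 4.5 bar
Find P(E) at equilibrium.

P(E) = 9.3 bar

At equilibrium, Kₚ = P(L)·P(E)² / (P(G)²·P(PQ)³) = 1200.
(18)·(P(E))² / ((4.5)²·(0.40)³) = 1200
P(E)² = 86.4 ⇒ P(E) = 9.3 bar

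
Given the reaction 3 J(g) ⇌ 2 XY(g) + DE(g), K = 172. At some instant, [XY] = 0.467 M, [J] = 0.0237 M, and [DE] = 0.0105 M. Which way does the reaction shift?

Q = [XY]²·[DE] / [J]³ = (0.467)²·(0.0105) / (0.0237)³ = 172
Q = 172 = K, so the system is already at equilibrium.

no net change (already at equilibrium)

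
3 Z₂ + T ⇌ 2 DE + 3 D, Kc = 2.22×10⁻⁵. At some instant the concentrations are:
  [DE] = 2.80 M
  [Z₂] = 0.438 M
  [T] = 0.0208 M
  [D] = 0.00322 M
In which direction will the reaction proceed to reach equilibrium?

toward reactants

Qc = [DE]²·[D]³ / ([Z₂]³·[T]) = (2.80)²·(0.00322)³ / ((0.438)³·(0.0208)) = 1.50×10⁻⁴
Qc = 1.50×10⁻⁴ > Kc = 2.22×10⁻⁵, so the reverse reaction proceeds.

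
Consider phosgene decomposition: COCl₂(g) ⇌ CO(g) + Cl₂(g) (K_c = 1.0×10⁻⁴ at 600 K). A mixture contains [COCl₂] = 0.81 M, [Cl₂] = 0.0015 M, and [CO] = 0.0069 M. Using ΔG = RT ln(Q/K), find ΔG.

Q_c = [CO]·[Cl₂] / [COCl₂] = (0.0069)·(0.0015) / (0.81) = 1.28×10⁻⁵
ΔG = RT ln(Q_c/K_c) = (8.314 J mol⁻¹ K⁻¹)(600 K) × ln(1.28×10⁻⁵/1.0×10⁻⁴)
   = (4.988 kJ/mol)(-2.056) = -10.3 kJ/mol
ΔG < 0, so the forward reaction is spontaneous (proceeds forward).

ΔG = -10.3 kJ/mol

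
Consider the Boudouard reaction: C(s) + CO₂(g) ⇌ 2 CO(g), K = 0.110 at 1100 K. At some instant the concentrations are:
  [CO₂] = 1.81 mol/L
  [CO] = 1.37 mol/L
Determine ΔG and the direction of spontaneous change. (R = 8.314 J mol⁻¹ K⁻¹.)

ΔG = 20.5 kJ/mol; the forward reaction is non-spontaneous

(C is a pure solid — omitted from Q.)
Q = [CO]² / [CO₂] = (1.37)² / (1.81) = 1.04
ΔG = RT ln(Q/K) = (8.314 J mol⁻¹ K⁻¹)(1100 K) × ln(1.04/0.110)
   = (9.145 kJ/mol)(2.246) = 20.5 kJ/mol
ΔG > 0, so the forward reaction is non-spontaneous (proceeds in reverse).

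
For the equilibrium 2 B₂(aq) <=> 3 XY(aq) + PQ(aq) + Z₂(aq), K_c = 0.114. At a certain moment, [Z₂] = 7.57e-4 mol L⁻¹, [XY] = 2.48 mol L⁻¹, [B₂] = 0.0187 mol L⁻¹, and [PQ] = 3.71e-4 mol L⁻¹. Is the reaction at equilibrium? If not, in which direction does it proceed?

Q_c = [XY]³·[PQ]·[Z₂] / [B₂]² = (2.48)³·(3.71e-4)·(7.57e-4) / (0.0187)² = 0.0123
Q_c = 0.0123 < K_c = 0.114, so the forward reaction proceeds.

in the forward direction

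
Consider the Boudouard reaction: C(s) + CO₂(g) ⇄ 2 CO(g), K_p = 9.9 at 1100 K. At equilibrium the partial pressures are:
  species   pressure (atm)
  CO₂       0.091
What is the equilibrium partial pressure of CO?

(C is a pure solid — omitted from K_p.)
At equilibrium, K_p = P(CO)² / P(CO₂) = 9.9.
(P(CO))² / (0.091) = 9.9
P(CO)² = 0.901 ⇒ P(CO) = 0.95 atm

P(CO) = 0.95 atm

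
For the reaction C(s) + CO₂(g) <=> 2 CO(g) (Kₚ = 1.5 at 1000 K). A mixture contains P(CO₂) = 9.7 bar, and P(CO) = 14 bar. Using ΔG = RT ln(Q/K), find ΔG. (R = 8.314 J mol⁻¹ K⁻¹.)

(C is a pure solid — omitted from Qₚ.)
Qₚ = P(CO)² / P(CO₂) = (14)² / (9.7) = 20.2
ΔG = RT ln(Qₚ/Kₚ) = (8.314 J mol⁻¹ K⁻¹)(1000 K) × ln(20.2/1.5)
   = (8.314 kJ/mol)(2.600) = 21.6 kJ/mol
ΔG > 0, so the forward reaction is non-spontaneous (proceeds in reverse).

ΔG = 21.6 kJ/mol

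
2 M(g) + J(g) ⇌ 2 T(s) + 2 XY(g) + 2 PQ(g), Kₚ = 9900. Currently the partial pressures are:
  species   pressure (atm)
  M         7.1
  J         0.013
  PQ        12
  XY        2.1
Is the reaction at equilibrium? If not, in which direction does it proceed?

(T is a pure solid — omitted from Qₚ.)
Qₚ = P(XY)²·P(PQ)² / (P(M)²·P(J)) = (2.1)²·(12)² / ((7.1)²·(0.013)) = 970
Qₚ = 970 < Kₚ = 9900, so the forward reaction proceeds.

toward products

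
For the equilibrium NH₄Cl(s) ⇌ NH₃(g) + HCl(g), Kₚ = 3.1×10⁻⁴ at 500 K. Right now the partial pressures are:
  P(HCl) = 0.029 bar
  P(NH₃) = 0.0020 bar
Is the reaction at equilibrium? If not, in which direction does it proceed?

(NH₄Cl is a pure solid — omitted from Qₚ.)
Qₚ = P(NH₃)·P(HCl) = (0.0020)·(0.029) = 5.8×10⁻⁵
Qₚ = 5.8×10⁻⁵ < Kₚ = 3.1×10⁻⁴, so the forward reaction proceeds.

to the right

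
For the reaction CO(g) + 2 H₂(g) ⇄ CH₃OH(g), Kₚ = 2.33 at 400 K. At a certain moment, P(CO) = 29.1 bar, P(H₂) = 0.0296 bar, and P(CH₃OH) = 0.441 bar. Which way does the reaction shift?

Qₚ = P(CH₃OH) / (P(CO)·P(H₂)²) = (0.441) / ((29.1)·(0.0296)²) = 17.3
Qₚ = 17.3 > Kₚ = 2.33, so the reverse reaction proceeds.

in the reverse direction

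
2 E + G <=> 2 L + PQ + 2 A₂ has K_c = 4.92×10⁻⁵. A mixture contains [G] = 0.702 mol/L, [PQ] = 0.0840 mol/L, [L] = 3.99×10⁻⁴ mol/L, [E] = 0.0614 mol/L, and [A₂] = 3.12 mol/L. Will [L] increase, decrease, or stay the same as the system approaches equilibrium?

stay the same

Q_c = [L]²·[PQ]·[A₂]² / ([E]²·[G]) = (3.99×10⁻⁴)²·(0.0840)·(3.12)² / ((0.0614)²·(0.702)) = 4.92×10⁻⁵
Q_c = 4.92×10⁻⁵ = K_c; the system is at equilibrium.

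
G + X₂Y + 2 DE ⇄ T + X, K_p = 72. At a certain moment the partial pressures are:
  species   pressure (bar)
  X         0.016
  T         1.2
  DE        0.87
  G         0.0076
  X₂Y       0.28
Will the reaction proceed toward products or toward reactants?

Q_p = P(T)·P(X) / (P(G)·P(X₂Y)·P(DE)²) = (1.2)·(0.016) / ((0.0076)·(0.28)·(0.87)²) = 12
Q_p = 12 < K_p = 72, so the forward reaction proceeds.

toward products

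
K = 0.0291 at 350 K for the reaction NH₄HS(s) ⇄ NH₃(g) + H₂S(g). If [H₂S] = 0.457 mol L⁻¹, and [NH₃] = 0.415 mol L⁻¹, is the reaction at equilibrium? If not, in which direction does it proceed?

to the left

(NH₄HS is a pure solid — omitted from Q.)
Q = [NH₃]·[H₂S] = (0.415)·(0.457) = 0.190
Q = 0.190 > K = 0.0291, so the reverse reaction proceeds.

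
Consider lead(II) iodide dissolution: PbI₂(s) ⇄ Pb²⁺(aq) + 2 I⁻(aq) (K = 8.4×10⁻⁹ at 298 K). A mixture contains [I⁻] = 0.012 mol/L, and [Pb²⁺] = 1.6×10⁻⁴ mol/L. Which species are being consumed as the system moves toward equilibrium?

Pb²⁺, I⁻ (products)

(PbI₂ is a pure solid — omitted from Q.)
Q = [Pb²⁺]·[I⁻]² = (1.6×10⁻⁴)·(0.012)² = 2.3×10⁻⁸
Q = 2.3×10⁻⁸ > K = 8.4×10⁻⁹: net reverse reaction.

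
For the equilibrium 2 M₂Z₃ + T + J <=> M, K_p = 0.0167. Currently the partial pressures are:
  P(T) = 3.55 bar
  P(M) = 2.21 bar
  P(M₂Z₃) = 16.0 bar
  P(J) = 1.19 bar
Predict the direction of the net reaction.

forward (toward products)

Q_p = P(M) / (P(M₂Z₃)²·P(T)·P(J)) = (2.21) / ((16.0)²·(3.55)·(1.19)) = 0.00204
Q_p = 0.00204 < K_p = 0.0167, so the forward reaction proceeds.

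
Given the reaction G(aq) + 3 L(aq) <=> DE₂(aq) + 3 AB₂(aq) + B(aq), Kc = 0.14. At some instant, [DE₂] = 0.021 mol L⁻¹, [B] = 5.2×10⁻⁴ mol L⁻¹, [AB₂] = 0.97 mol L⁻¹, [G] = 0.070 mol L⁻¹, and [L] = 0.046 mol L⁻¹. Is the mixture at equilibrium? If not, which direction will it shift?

Qc = [DE₂]·[AB₂]³·[B] / ([G]·[L]³) = (0.021)·(0.97)³·(5.2×10⁻⁴) / ((0.070)·(0.046)³) = 1.5
Qc = 1.5 > Kc = 0.14: net reverse reaction.

no; Q > K, reaction proceeds in reverse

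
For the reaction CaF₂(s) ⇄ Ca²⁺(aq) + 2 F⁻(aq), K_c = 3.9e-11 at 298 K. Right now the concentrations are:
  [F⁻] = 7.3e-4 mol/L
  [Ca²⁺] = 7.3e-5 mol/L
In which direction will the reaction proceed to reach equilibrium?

at equilibrium

(CaF₂ is a pure solid — omitted from Q_c.)
Q_c = [Ca²⁺]·[F⁻]² = (7.3e-5)·(7.3e-4)² = 3.9e-11
Q_c = 3.9e-11 = K_c, so the system is already at equilibrium.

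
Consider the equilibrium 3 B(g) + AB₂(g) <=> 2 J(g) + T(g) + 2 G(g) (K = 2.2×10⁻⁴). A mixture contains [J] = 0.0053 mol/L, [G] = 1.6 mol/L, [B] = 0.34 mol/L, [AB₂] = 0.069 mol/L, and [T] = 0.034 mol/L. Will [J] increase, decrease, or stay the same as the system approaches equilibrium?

Q = [J]²·[T]·[G]² / ([B]³·[AB₂]) = (0.0053)²·(0.034)·(1.6)² / ((0.34)³·(0.069)) = 9.0×10⁻⁴
Q = 9.0×10⁻⁴ > K = 2.2×10⁻⁴: net reverse reaction.
J is a product, so it decreases.

decrease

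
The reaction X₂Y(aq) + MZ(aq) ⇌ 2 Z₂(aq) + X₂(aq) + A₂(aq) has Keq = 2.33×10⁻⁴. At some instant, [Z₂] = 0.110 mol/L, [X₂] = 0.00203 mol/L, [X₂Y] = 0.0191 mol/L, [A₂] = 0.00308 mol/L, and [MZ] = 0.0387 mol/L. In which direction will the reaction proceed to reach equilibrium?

Q = [Z₂]²·[X₂]·[A₂] / ([X₂Y]·[MZ]) = (0.110)²·(0.00203)·(0.00308) / ((0.0191)·(0.0387)) = 1.02×10⁻⁴
Q = 1.02×10⁻⁴ < Keq = 2.33×10⁻⁴, so the forward reaction proceeds.

to the right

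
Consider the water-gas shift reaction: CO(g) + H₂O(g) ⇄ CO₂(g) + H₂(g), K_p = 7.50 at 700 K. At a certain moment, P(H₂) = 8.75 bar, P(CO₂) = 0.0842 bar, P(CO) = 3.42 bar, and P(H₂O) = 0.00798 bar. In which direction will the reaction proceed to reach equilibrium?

reverse (toward reactants)

Q_p = P(CO₂)·P(H₂) / (P(CO)·P(H₂O)) = (0.0842)·(8.75) / ((3.42)·(0.00798)) = 27.0
Q_p = 27.0 > K_p = 7.50, so the reverse reaction proceeds.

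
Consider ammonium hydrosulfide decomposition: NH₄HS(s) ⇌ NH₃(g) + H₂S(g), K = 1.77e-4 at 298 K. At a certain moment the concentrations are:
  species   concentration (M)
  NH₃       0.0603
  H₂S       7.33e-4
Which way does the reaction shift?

(NH₄HS is a pure solid — omitted from Q.)
Q = [NH₃]·[H₂S] = (0.0603)·(7.33e-4) = 4.42e-5
Q = 4.42e-5 < K = 1.77e-4, so the forward reaction proceeds.

forward (toward products)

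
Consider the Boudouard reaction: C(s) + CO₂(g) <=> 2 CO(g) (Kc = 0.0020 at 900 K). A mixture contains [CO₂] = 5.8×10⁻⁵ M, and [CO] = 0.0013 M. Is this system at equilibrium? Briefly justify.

(C is a pure solid — omitted from Qc.)
Qc = [CO]² / [CO₂] = (0.0013)² / (5.8×10⁻⁵) = 0.029
Qc = 0.029 > Kc = 0.0020: net reverse reaction.

no; Q > K, reaction proceeds in reverse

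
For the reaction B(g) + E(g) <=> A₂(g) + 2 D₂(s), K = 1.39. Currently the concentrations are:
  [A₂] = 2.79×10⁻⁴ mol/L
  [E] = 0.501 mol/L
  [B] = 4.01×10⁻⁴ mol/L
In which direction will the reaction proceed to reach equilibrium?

neither direction; the system is at equilibrium

(D₂ is a pure solid — omitted from Q.)
Q = [A₂] / ([B]·[E]) = (2.79×10⁻⁴) / ((4.01×10⁻⁴)·(0.501)) = 1.39
Q = 1.39 = K, so the system is already at equilibrium.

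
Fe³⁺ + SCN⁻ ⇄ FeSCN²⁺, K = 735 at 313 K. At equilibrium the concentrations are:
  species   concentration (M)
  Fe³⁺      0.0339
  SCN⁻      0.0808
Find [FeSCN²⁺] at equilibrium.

At equilibrium, K = [FeSCN²⁺] / ([Fe³⁺]·[SCN⁻]) = 735.
([FeSCN²⁺]) / ((0.0339)·(0.0808)) = 735
[FeSCN²⁺] = 2.01 M

[FeSCN²⁺] = 2.01 M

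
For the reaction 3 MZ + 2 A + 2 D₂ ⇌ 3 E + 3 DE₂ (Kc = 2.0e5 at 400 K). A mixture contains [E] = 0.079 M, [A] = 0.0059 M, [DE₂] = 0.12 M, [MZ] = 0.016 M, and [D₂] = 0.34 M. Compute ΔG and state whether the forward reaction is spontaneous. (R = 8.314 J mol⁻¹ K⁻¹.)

ΔG = -4.50 kJ/mol; the forward reaction is spontaneous

Qc = [E]³·[DE₂]³ / ([MZ]³·[A]²·[D₂]²) = (0.079)³·(0.12)³ / ((0.016)³·(0.0059)²·(0.34)²) = 51700
ΔG = RT ln(Qc/Kc) = (8.314 J mol⁻¹ K⁻¹)(400 K) × ln(51700/2.0e5)
   = (3.326 kJ/mol)(-1.353) = -4.50 kJ/mol
ΔG < 0, so the forward reaction is spontaneous (proceeds forward).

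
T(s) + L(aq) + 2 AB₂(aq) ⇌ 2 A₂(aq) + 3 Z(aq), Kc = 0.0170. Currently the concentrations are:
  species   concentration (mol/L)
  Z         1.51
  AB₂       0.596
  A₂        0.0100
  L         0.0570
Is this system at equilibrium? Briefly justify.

(T is a pure solid — omitted from Qc.)
Qc = [A₂]²·[Z]³ / ([L]·[AB₂]²) = (0.0100)²·(1.51)³ / ((0.0570)·(0.596)²) = 0.0170
Qc = 0.0170 = Kc; the system is at equilibrium.

yes, at equilibrium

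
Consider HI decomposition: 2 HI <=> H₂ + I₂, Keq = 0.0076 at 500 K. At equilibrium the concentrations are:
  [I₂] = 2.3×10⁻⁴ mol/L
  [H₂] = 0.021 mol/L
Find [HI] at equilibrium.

[HI] = 0.025 mol/L

At equilibrium, Keq = [H₂]·[I₂] / [HI]² = 0.0076.
(0.021)·(2.3×10⁻⁴) / ([HI])² = 0.0076
[HI]² = 6.36×10⁻⁴ ⇒ [HI] = 0.025 mol/L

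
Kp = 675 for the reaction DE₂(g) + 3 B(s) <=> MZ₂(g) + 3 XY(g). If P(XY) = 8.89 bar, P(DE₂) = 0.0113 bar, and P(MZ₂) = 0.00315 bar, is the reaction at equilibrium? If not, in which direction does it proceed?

(B is a pure solid — omitted from Qp.)
Qp = P(MZ₂)·P(XY)³ / P(DE₂) = (0.00315)·(8.89)³ / (0.0113) = 196
Qp = 196 < Kp = 675, so the forward reaction proceeds.

forward (toward products)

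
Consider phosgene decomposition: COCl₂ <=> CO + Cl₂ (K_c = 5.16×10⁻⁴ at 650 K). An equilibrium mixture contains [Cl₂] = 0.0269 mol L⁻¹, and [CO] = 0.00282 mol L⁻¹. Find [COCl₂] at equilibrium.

[COCl₂] = 0.147 mol L⁻¹

At equilibrium, K_c = [CO]·[Cl₂] / [COCl₂] = 5.16×10⁻⁴.
(0.00282)·(0.0269) / ([COCl₂]) = 5.16×10⁻⁴
[COCl₂] = 0.147 mol L⁻¹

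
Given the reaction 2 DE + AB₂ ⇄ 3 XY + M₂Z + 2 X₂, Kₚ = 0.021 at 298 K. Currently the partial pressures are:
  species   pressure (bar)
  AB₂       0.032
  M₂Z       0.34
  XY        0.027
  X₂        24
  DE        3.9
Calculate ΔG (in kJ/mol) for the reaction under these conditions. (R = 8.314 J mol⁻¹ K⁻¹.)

Qₚ = P(XY)³·P(M₂Z)·P(X₂)² / (P(DE)²·P(AB₂)) = (0.027)³·(0.34)·(24)² / ((3.9)²·(0.032)) = 0.00792
ΔG = RT ln(Qₚ/Kₚ) = (8.314 J mol⁻¹ K⁻¹)(298 K) × ln(0.00792/0.021)
   = (2.478 kJ/mol)(-0.9751) = -2.42 kJ/mol
ΔG < 0, so the forward reaction is spontaneous (proceeds forward).

ΔG = -2.42 kJ/mol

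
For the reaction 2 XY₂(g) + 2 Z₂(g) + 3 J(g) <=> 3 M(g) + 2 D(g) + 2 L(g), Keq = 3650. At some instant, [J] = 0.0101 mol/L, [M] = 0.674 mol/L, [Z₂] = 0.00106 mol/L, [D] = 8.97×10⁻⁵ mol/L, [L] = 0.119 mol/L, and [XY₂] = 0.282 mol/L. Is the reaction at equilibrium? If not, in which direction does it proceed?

Q = [M]³·[D]²·[L]² / ([XY₂]²·[Z₂]²·[J]³) = (0.674)³·(8.97×10⁻⁵)²·(0.119)² / ((0.282)²·(0.00106)²·(0.0101)³) = 379
Q = 379 < Keq = 3650, so the forward reaction proceeds.

forward (toward products)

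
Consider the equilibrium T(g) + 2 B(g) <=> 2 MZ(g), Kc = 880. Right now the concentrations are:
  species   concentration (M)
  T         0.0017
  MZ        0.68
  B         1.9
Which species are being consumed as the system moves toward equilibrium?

Qc = [MZ]² / ([T]·[B]²) = (0.68)² / ((0.0017)·(1.9)²) = 75
Qc = 75 < Kc = 880: net forward reaction.

T, B (reactants)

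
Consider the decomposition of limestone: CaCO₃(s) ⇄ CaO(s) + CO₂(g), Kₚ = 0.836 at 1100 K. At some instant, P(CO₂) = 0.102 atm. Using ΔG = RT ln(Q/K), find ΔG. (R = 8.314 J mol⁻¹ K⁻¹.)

ΔG = -19.2 kJ/mol

(CaCO₃, CaO are pure solids — omitted from Qₚ.)
Qₚ = P(CO₂) = 0.102
ΔG = RT ln(Qₚ/Kₚ) = (8.314 J mol⁻¹ K⁻¹)(1100 K) × ln(0.102/0.836)
   = (9.145 kJ/mol)(-2.104) = -19.2 kJ/mol
ΔG < 0, so the forward reaction is spontaneous (proceeds forward).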